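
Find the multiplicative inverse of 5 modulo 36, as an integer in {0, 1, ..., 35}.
5^(−1) ≡ 29 (mod 36)

Apply the extended Euclidean algorithm to (36, 5), tracking rows (r, s, t) with s·36 + t·5 = r. Each division r_prev = q·r_cur + r_new produces the new row as (previous row) − q·(current row):
  row A: (36, 1, 0)   [1·36 + 0·5 = 36]
  row B: (5, 0, 1)   [0·36 + 1·5 = 5]
  36 = 7·5 + 1   → row C = row A − 7·row B = (1, 1, −7)   [check: 1·36 − 7·5 = 1]
  5 = 5·1 + 0   → remainder 0, stop. gcd = 1 (last nonzero row C).
The gcd is 1, so 5 is invertible mod 36. The last nonzero row gives 1·36 − 7·5 = 1, so t = −7. So 5^(−1) ≡ −7 ≡ 29 (mod 36). Verify: 5 · 29 = 145 ≡ 1 (mod 36). ✓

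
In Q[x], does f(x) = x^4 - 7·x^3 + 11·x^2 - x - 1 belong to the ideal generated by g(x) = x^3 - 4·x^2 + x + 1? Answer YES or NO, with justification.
NO

In Q[x] the ideal (g) consists of all multiples of g, so f ∈ (g) iff g | f, i.e. iff the remainder of f on division by g is 0. Divide f by g (g is monic, so eliminate the leading term of the running remainder at each step):
  leading term x^4: subtract (x)·g(x) = x^4 - 4·x^3 + x^2 + x, leaving -3·x^3 + 10·x^2 - 2·x - 1
  leading term -3·x^3: subtract (-3)·g(x) = -3·x^3 + 12·x^2 - 3·x - 3, leaving -2·x^2 + x + 2
The remainder r(x) = -2·x^2 + x + 2 ≠ 0 (and deg r < deg g), so g ∤ f, i.e. f ∉ (g).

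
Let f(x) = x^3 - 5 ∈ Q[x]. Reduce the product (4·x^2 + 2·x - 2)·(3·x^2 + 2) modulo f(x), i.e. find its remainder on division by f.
a · b ≡ 2·x^2 + 64·x + 26 (mod f(x))

First multiply in Q[x] without reducing: a · b = 12·x^4 + 6·x^3 + 2·x^2 + 4·x - 4. Now divide by f(x) = x^3 - 5, eliminating the leading term at each step:
  leading term 12·x^4: subtract (12·x)·f(x) = 12·x^4 - 60·x, leaving 6·x^3 + 2·x^2 + 64·x - 4
  leading term 6·x^3: subtract (6)·f(x) = 6·x^3 - 30, leaving 2·x^2 + 64·x + 26
The degree is now < 3, so this is the remainder. Hence a · b ≡ 2·x^2 + 64·x + 26 in Q[x]/(f).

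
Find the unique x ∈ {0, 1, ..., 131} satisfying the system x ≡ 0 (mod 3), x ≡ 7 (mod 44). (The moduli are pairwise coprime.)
The moduli 3, 44 are pairwise coprime, so by the CRT there is a unique solution mod 3·44 = 132.
Solve by successive substitution. Start with x ≡ 0 (mod 3).
  Combine with x ≡ 7 (mod 44): write x = 3·t and require 3·t ≡ 7 (mod 44). Since 3^(−1) ≡ 15 (mod 44), t ≡ 15·7 ≡ 17 (mod 44). So x ≡ 3·17 = 51 (mod 132).
Unique solution in [0, 132): x = 51.

Final answer: x ≡ 51 (mod 132); the representative in [0, 132) is 51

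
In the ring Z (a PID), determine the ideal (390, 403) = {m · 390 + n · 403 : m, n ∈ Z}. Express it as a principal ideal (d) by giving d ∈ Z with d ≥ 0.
In the PID Z, (a, b) is generated by gcd(a, b). Compute gcd(403, 390) with the extended Euclidean algorithm, tracking rows (r, s, t) with s·403 + t·390 = r:
  row A: (403, 1, 0)   [1·403 + 0·390 = 403]
  row B: (390, 0, 1)   [0·403 + 1·390 = 390]
  403 = 1·390 + 13   → row C = row A − 1·row B = (13, 1, −1)   [check: 1·403 − 1·390 = 13]
  390 = 30·13 + 0   → remainder 0, stop. gcd = 13 (last nonzero row C).
So gcd(390, 403) = 13, with Bézout identity 1·403 − 1·390 = 13. Containment (⊇): the Bézout identity exhibits 13 as an element of (390, 403), giving (13) ⊆ (390, 403). Containment (⊆): since 13 | 390 and 13 | 403 (390 = 13·30, 403 = 13·31), every Z-linear combination of 390 and 403 is divisible by 13, so (390, 403) ⊆ (13). Therefore (390, 403) = (13), d = 13.

Final answer: (390, 403) = (13); d = 13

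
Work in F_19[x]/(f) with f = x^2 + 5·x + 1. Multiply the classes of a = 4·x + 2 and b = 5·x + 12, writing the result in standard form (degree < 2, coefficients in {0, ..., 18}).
a · b ≡ 15·x + 4 (mod f(x))

Multiply as integer polynomials: a · b = 20·x^2 + 58·x + 24. Reducing coefficients mod 19: a · b ≡ x^2 + x + 5. Now divide by f(x) = x^2 + 5·x + 1 in F_19[x], eliminating the leading term at each step:
  leading term x^2: subtract (1)·f(x) = x^2 + 5·x + 1, leaving 15·x + 4 (coefficients mod 19)
The degree is now < 2, so this is the remainder. Hence a · b ≡ 15·x + 4 in F_19[x]/(f).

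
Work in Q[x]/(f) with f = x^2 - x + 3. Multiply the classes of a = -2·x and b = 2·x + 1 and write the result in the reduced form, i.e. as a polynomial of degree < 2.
a · b ≡ 12 - 6·x (mod f(x))

First multiply in Q[x] without reducing: a · b = -4·x^2 - 2·x. Now divide by f(x) = x^2 - x + 3, eliminating the leading term at each step:
  leading term -4·x^2: subtract (-4)·f(x) = -4·x^2 + 4·x - 12, leaving 12 - 6·x
The degree is now < 2, so this is the remainder. Hence a · b ≡ 12 - 6·x in Q[x]/(f).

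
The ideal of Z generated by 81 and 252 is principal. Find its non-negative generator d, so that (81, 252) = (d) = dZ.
In the PID Z, (a, b) is generated by gcd(a, b). Compute gcd(252, 81) with the extended Euclidean algorithm, tracking rows (r, s, t) with s·252 + t·81 = r:
  row A: (252, 1, 0)   [1·252 + 0·81 = 252]
  row B: (81, 0, 1)   [0·252 + 1·81 = 81]
  252 = 3·81 + 9   → row C = row A − 3·row B = (9, 1, −3)   [check: 1·252 − 3·81 = 9]
  81 = 9·9 + 0   → remainder 0, stop. gcd = 9 (last nonzero row C).
So gcd(81, 252) = 9, with Bézout identity 1·252 − 3·81 = 9. Containment (⊇): the Bézout identity exhibits 9 as an element of (81, 252), giving (9) ⊆ (81, 252). Containment (⊆): since 9 | 81 and 9 | 252 (81 = 9·9, 252 = 9·28), every Z-linear combination of 81 and 252 is divisible by 9, so (81, 252) ⊆ (9). Therefore (81, 252) = (9), d = 9.

Final answer: (81, 252) = (9); d = 9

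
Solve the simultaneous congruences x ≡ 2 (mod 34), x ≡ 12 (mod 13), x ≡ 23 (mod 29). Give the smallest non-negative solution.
x ≡ 9216 (mod 12818); the representative in [0, 12818) is 9216

The moduli 34, 13, 29 are pairwise coprime, so by the CRT there is a unique solution mod 34·13·29 = 12818.
Solve by successive substitution. Start with x ≡ 2 (mod 34).
  Combine with x ≡ 12 (mod 13): write x = 2 + 34·t and require 2 + 34·t ≡ 12 (mod 13), i.e. 34·t ≡ 12 − 2 ≡ 10 (mod 13). Since 34^(−1) ≡ 5 (mod 13) (34 ≡ 8 (mod 13)), t ≡ 5·10 ≡ 11 (mod 13). So x ≡ 2 + 34·11 = 376 (mod 442).
  Combine with x ≡ 23 (mod 29): write x = 376 + 442·t and require 376 + 442·t ≡ 23 (mod 29), i.e. 442·t ≡ 23 − 376 ≡ 24 (mod 29). Since 442^(−1) ≡ 25 (mod 29) (442 ≡ 7 (mod 29)), t ≡ 25·24 ≡ 20 (mod 29). So x ≡ 376 + 442·20 = 9216 (mod 12818).
Unique solution in [0, 12818): x = 9216.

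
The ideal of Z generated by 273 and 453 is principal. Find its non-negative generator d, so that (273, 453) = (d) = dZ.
In the PID Z, (a, b) is generated by gcd(a, b). Compute gcd(453, 273) with the extended Euclidean algorithm, tracking rows (r, s, t) with s·453 + t·273 = r:
  row A: (453, 1, 0)   [1·453 + 0·273 = 453]
  row B: (273, 0, 1)   [0·453 + 1·273 = 273]
  453 = 1·273 + 180   → row C = row A − 1·row B = (180, 1, −1)   [check: 1·453 − 1·273 = 180]
  273 = 1·180 + 93   → row D = row B − 1·row C = (93, −1, 2)   [check: −1·453 + 2·273 = 93]
  180 = 1·93 + 87   → row E = row C − 1·row D = (87, 2, −3)   [check: 2·453 − 3·273 = 87]
  93 = 1·87 + 6   → row F = row D − 1·row E = (6, −3, 5)   [check: −3·453 + 5·273 = 6]
  87 = 14·6 + 3   → row G = row E − 14·row F = (3, 44, −73)   [check: 44·453 − 73·273 = 3]
  6 = 2·3 + 0   → remainder 0, stop. gcd = 3 (last nonzero row G).
So gcd(273, 453) = 3, with Bézout identity 44·453 − 73·273 = 3. Containment (⊇): the Bézout identity exhibits 3 as an element of (273, 453), giving (3) ⊆ (273, 453). Containment (⊆): since 3 | 273 and 3 | 453 (273 = 3·91, 453 = 3·151), every Z-linear combination of 273 and 453 is divisible by 3, so (273, 453) ⊆ (3). Therefore (273, 453) = (3), d = 3.

Final answer: (273, 453) = (3); d = 3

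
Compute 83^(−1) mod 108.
Apply the extended Euclidean algorithm to (108, 83), tracking rows (r, s, t) with s·108 + t·83 = r. Each division r_prev = q·r_cur + r_new produces the new row as (previous row) − q·(current row):
  row A: (108, 1, 0)   [1·108 + 0·83 = 108]
  row B: (83, 0, 1)   [0·108 + 1·83 = 83]
  108 = 1·83 + 25   → row C = row A − 1·row B = (25, 1, −1)   [check: 1·108 − 1·83 = 25]
  83 = 3·25 + 8   → row D = row B − 3·row C = (8, −3, 4)   [check: −3·108 + 4·83 = 8]
  25 = 3·8 + 1   → row E = row C − 3·row D = (1, 10, −13)   [check: 10·108 − 13·83 = 1]
  8 = 8·1 + 0   → remainder 0, stop. gcd = 1 (last nonzero row E).
The gcd is 1, so 83 is invertible mod 108. The last nonzero row gives 10·108 − 13·83 = 1, so t = −13. So 83^(−1) ≡ −13 ≡ 95 (mod 108). Verify: 83 · 95 = 7885 ≡ 1 (mod 108). ✓

Final answer: 83^(−1) ≡ 95 (mod 108)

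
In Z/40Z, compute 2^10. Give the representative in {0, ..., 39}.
24

Use repeated squaring. Binary(10) = 1010. Walk through the bits of the exponent 10 left-to-right: at each bit after the leading one, square the running value, then multiply by 2 if the bit is 1 (always reducing mod 40):
  bit 1 = 1 (leading): start with 2.
  bit 2 = 0: square 2^2 = 4 (mod 40).
  bit 3 = 1: square 4^2 = 16; bit is 1, so multiply 16·2 = 32 (mod 40).
  bit 4 = 0: square 32^2 = 1024 ≡ 24 (mod 40).
Final value: 2^10 ≡ 24 (mod 40).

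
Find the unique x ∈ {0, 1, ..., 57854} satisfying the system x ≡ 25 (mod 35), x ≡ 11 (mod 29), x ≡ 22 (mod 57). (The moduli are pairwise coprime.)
x ≡ 45280 (mod 57855); the representative in [0, 57855) is 45280

The moduli 35, 29, 57 are pairwise coprime, so by the CRT there is a unique solution mod 35·29·57 = 57855.
Solve by successive substitution. Start with x ≡ 25 (mod 35).
  Combine with x ≡ 11 (mod 29): write x = 25 + 35·t and require 25 + 35·t ≡ 11 (mod 29), i.e. 35·t ≡ 11 − 25 ≡ 15 (mod 29). Since 35^(−1) ≡ 5 (mod 29) (35 ≡ 6 (mod 29)), t ≡ 5·15 ≡ 17 (mod 29). So x ≡ 25 + 35·17 = 620 (mod 1015).
  Combine with x ≡ 22 (mod 57): write x = 620 + 1015·t and require 620 + 1015·t ≡ 22 (mod 57), i.e. 1015·t ≡ 22 − 620 ≡ 29 (mod 57). Since 1015^(−1) ≡ 31 (mod 57) (1015 ≡ 46 (mod 57)), t ≡ 31·29 ≡ 44 (mod 57). So x ≡ 620 + 1015·44 = 45280 (mod 57855).
Unique solution in [0, 57855): x = 45280.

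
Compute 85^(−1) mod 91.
Apply the extended Euclidean algorithm to (91, 85), tracking rows (r, s, t) with s·91 + t·85 = r. Each division r_prev = q·r_cur + r_new produces the new row as (previous row) − q·(current row):
  row A: (91, 1, 0)   [1·91 + 0·85 = 91]
  row B: (85, 0, 1)   [0·91 + 1·85 = 85]
  91 = 1·85 + 6   → row C = row A − 1·row B = (6, 1, −1)   [check: 1·91 − 1·85 = 6]
  85 = 14·6 + 1   → row D = row B − 14·row C = (1, −14, 15)   [check: −14·91 + 15·85 = 1]
  6 = 6·1 + 0   → remainder 0, stop. gcd = 1 (last nonzero row D).
The gcd is 1, so 85 is invertible mod 91. The last nonzero row gives −14·91 + 15·85 = 1, so t = 15. So 85^(−1) ≡ 15 (mod 91). Verify: 85 · 15 = 1275 ≡ 1 (mod 91). ✓

Final answer: 85^(−1) ≡ 15 (mod 91)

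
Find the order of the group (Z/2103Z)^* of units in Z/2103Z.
|(Z/2103Z)^*| = 1400

(Z/2103Z)^* consists of the classes a with gcd(a, 2103) = 1, so its order is φ(2103). φ is multiplicative, with φ(p^e) = p^e − p^(e−1). Factorise 2103 = 3 · 701. Then
  φ(2103) = (3 − 1) · (701 − 1) = 2 · 700 = 1400.
Thus |(Z/2103Z)^*| = 1400.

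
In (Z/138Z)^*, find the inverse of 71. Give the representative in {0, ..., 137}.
71^(−1) ≡ 35 (mod 138)

Apply the extended Euclidean algorithm to (138, 71), tracking rows (r, s, t) with s·138 + t·71 = r. Each division r_prev = q·r_cur + r_new produces the new row as (previous row) − q·(current row):
  row A: (138, 1, 0)   [1·138 + 0·71 = 138]
  row B: (71, 0, 1)   [0·138 + 1·71 = 71]
  138 = 1·71 + 67   → row C = row A − 1·row B = (67, 1, −1)   [check: 1·138 − 1·71 = 67]
  71 = 1·67 + 4   → row D = row B − 1·row C = (4, −1, 2)   [check: −1·138 + 2·71 = 4]
  67 = 16·4 + 3   → row E = row C − 16·row D = (3, 17, −33)   [check: 17·138 − 33·71 = 3]
  4 = 1·3 + 1   → row F = row D − 1·row E = (1, −18, 35)   [check: −18·138 + 35·71 = 1]
  3 = 3·1 + 0   → remainder 0, stop. gcd = 1 (last nonzero row F).
The gcd is 1, so 71 is invertible mod 138. The last nonzero row gives −18·138 + 35·71 = 1, so t = 35. So 71^(−1) ≡ 35 (mod 138). Verify: 71 · 35 = 2485 ≡ 1 (mod 138). ✓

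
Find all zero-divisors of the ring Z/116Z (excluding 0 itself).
An element a ∈ Z/116Z (with a ≠ 0) is a zero-divisor iff gcd(a, 116) > 1 (because a is a unit precisely when gcd(a, n) = 1, and in Z/nZ every nonzero, non-unit element is a zero-divisor). Scan a = 1, ..., 115 and keep those with gcd(a, 116) > 1:
  gcd(2, 116) = 2, gcd(4, 116) = 4, gcd(6, 116) = 2, gcd(8, 116) = 4, gcd(10, 116) = 2, gcd(12, 116) = 4, gcd(14, 116) = 2, gcd(16, 116) = 4, gcd(18, 116) = 2, gcd(20, 116) = 4, gcd(22, 116) = 2, gcd(24, 116) = 4, gcd(26, 116) = 2, gcd(28, 116) = 4, gcd(29, 116) = 29, gcd(30, 116) = 2, gcd(32, 116) = 4, gcd(34, 116) = 2, gcd(36, 116) = 4, gcd(38, 116) = 2, gcd(40, 116) = 4, gcd(42, 116) = 2, gcd(44, 116) = 4, gcd(46, 116) = 2, gcd(48, 116) = 4, gcd(50, 116) = 2, gcd(52, 116) = 4, gcd(54, 116) = 2, gcd(56, 116) = 4, gcd(58, 116) = 58, gcd(60, 116) = 4, gcd(62, 116) = 2, gcd(64, 116) = 4, gcd(66, 116) = 2, gcd(68, 116) = 4, gcd(70, 116) = 2, gcd(72, 116) = 4, gcd(74, 116) = 2, gcd(76, 116) = 4, gcd(78, 116) = 2, gcd(80, 116) = 4, gcd(82, 116) = 2, gcd(84, 116) = 4, gcd(86, 116) = 2, gcd(87, 116) = 29, gcd(88, 116) = 4, gcd(90, 116) = 2, gcd(92, 116) = 4, gcd(94, 116) = 2, gcd(96, 116) = 4, gcd(98, 116) = 2, gcd(100, 116) = 4, gcd(102, 116) = 2, gcd(104, 116) = 4, gcd(106, 116) = 2, gcd(108, 116) = 4, gcd(110, 116) = 2, gcd(112, 116) = 4, gcd(114, 116) = 2.
All other a ∈ {1, ..., 115} have gcd(a, 116) = 1 and are units. So the nonzero zero-divisors are exactly the 59 values of a appearing in this scan.

Final answer: nonzero zero-divisors of Z/116Z = {2, 4, 6, 8, 10, 12, 14, 16, 18, 20, 22, 24, 26, 28, 29, 30, 32, 34, 36, 38, 40, 42, 44, 46, 48, 50, 52, 54, 56, 58, 60, 62, 64, 66, 68, 70, 72, 74, 76, 78, 80, 82, 84, 86, 87, 88, 90, 92, 94, 96, 98, 100, 102, 104, 106, 108, 110, 112, 114}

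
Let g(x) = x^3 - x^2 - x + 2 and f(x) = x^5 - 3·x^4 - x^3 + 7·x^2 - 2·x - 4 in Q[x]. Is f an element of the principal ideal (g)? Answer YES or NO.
In Q[x] the ideal (g) consists of all multiples of g, so f ∈ (g) iff g | f, i.e. iff the remainder of f on division by g is 0. Divide f by g (g is monic, so eliminate the leading term of the running remainder at each step):
  leading term x^5: subtract (x^2)·g(x) = x^5 - x^4 - x^3 + 2·x^2, leaving -2·x^4 + 5·x^2 - 2·x - 4
  leading term -2·x^4: subtract (-2·x)·g(x) = -2·x^4 + 2·x^3 + 2·x^2 - 4·x, leaving -2·x^3 + 3·x^2 + 2·x - 4
  leading term -2·x^3: subtract (-2)·g(x) = -2·x^3 + 2·x^2 + 2·x - 4, leaving x^2
The remainder r(x) = x^2 ≠ 0 (and deg r < deg g), so g ∤ f, i.e. f ∉ (g).

Final answer: NO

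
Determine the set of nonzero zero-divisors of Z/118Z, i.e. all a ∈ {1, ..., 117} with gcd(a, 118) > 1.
nonzero zero-divisors of Z/118Z = {2, 4, 6, 8, 10, 12, 14, 16, 18, 20, 22, 24, 26, 28, 30, 32, 34, 36, 38, 40, 42, 44, 46, 48, 50, 52, 54, 56, 58, 59, 60, 62, 64, 66, 68, 70, 72, 74, 76, 78, 80, 82, 84, 86, 88, 90, 92, 94, 96, 98, 100, 102, 104, 106, 108, 110, 112, 114, 116}

An element a ∈ Z/118Z (with a ≠ 0) is a zero-divisor iff gcd(a, 118) > 1 (because a is a unit precisely when gcd(a, n) = 1, and in Z/nZ every nonzero, non-unit element is a zero-divisor). Scan a = 1, ..., 117 and keep those with gcd(a, 118) > 1:
  gcd(2, 118) = 2, gcd(4, 118) = 2, gcd(6, 118) = 2, gcd(8, 118) = 2, gcd(10, 118) = 2, gcd(12, 118) = 2, gcd(14, 118) = 2, gcd(16, 118) = 2, gcd(18, 118) = 2, gcd(20, 118) = 2, gcd(22, 118) = 2, gcd(24, 118) = 2, gcd(26, 118) = 2, gcd(28, 118) = 2, gcd(30, 118) = 2, gcd(32, 118) = 2, gcd(34, 118) = 2, gcd(36, 118) = 2, gcd(38, 118) = 2, gcd(40, 118) = 2, gcd(42, 118) = 2, gcd(44, 118) = 2, gcd(46, 118) = 2, gcd(48, 118) = 2, gcd(50, 118) = 2, gcd(52, 118) = 2, gcd(54, 118) = 2, gcd(56, 118) = 2, gcd(58, 118) = 2, gcd(59, 118) = 59, gcd(60, 118) = 2, gcd(62, 118) = 2, gcd(64, 118) = 2, gcd(66, 118) = 2, gcd(68, 118) = 2, gcd(70, 118) = 2, gcd(72, 118) = 2, gcd(74, 118) = 2, gcd(76, 118) = 2, gcd(78, 118) = 2, gcd(80, 118) = 2, gcd(82, 118) = 2, gcd(84, 118) = 2, gcd(86, 118) = 2, gcd(88, 118) = 2, gcd(90, 118) = 2, gcd(92, 118) = 2, gcd(94, 118) = 2, gcd(96, 118) = 2, gcd(98, 118) = 2, gcd(100, 118) = 2, gcd(102, 118) = 2, gcd(104, 118) = 2, gcd(106, 118) = 2, gcd(108, 118) = 2, gcd(110, 118) = 2, gcd(112, 118) = 2, gcd(114, 118) = 2, gcd(116, 118) = 2.
All other a ∈ {1, ..., 117} have gcd(a, 118) = 1 and are units. So the nonzero zero-divisors are exactly the 59 values of a appearing in this scan.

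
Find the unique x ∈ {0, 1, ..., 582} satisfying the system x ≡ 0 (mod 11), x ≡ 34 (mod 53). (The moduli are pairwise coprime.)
The moduli 11, 53 are pairwise coprime, so by the CRT there is a unique solution mod 11·53 = 583.
Solve by successive substitution. Start with x ≡ 0 (mod 11).
  Combine with x ≡ 34 (mod 53): write x = 11·t and require 11·t ≡ 34 (mod 53). Since 11^(−1) ≡ 29 (mod 53), t ≡ 29·34 ≡ 32 (mod 53). So x ≡ 11·32 = 352 (mod 583).
Unique solution in [0, 583): x = 352.

Final answer: x ≡ 352 (mod 583); the representative in [0, 583) is 352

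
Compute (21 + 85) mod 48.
10

Reduce the summands first: 85 ≡ 37 (mod 48), so 21 + 85 ≡ 21 + 37 (mod 48). 21 + 37 = 58; 58 = 1·48 + 10, so (21 + 85) mod 48 = 10.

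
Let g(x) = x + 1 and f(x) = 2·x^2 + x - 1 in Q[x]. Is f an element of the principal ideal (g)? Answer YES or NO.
YES

In Q[x] the ideal (g) consists of all multiples of g, so f ∈ (g) iff g | f, i.e. iff the remainder of f on division by g is 0. Divide f by g (g is monic, so eliminate the leading term of the running remainder at each step):
  leading term 2·x^2: subtract (2·x)·g(x) = 2·x^2 + 2·x, leaving -x - 1
  leading term -x: subtract (-1)·g(x) = -x - 1, leaving 0
The remainder is 0, so f(x) = g(x) · h(x) with h(x) = 2·x - 1. Hence g | f, i.e. f ∈ (g).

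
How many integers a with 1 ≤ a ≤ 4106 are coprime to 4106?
The number of a ∈ {1, ..., 4106} with gcd(a, 4106) = 1 is by definition Euler's totient φ(4106). φ is multiplicative, with φ(p^e) = p^e − p^(e−1). Factorise 4106 = 2 · 2053. Then
  φ(4106) = (2 − 1) · (2053 − 1) = 1 · 2052 = 2052.
So there are 2052 such integers.

Final answer: 2052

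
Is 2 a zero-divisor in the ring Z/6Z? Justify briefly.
gcd(2, 6) = 2 > 1, so 2 is not a unit in Z/6Z. In Z/nZ every nonzero non-unit is a zero-divisor: explicitly, take b = 6/gcd = 3 ≠ 0 (mod 6); then 2·3 = 6 = 1·6, i.e. 2·3 ≡ 0 (mod 6). So 2 is a zero-divisor.

Final answer: YES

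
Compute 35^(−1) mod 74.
Apply the extended Euclidean algorithm to (74, 35), tracking rows (r, s, t) with s·74 + t·35 = r. Each division r_prev = q·r_cur + r_new produces the new row as (previous row) − q·(current row):
  row A: (74, 1, 0)   [1·74 + 0·35 = 74]
  row B: (35, 0, 1)   [0·74 + 1·35 = 35]
  74 = 2·35 + 4   → row C = row A − 2·row B = (4, 1, −2)   [check: 1·74 − 2·35 = 4]
  35 = 8·4 + 3   → row D = row B − 8·row C = (3, −8, 17)   [check: −8·74 + 17·35 = 3]
  4 = 1·3 + 1   → row E = row C − 1·row D = (1, 9, −19)   [check: 9·74 − 19·35 = 1]
  3 = 3·1 + 0   → remainder 0, stop. gcd = 1 (last nonzero row E).
The gcd is 1, so 35 is invertible mod 74. The last nonzero row gives 9·74 − 19·35 = 1, so t = −19. So 35^(−1) ≡ −19 ≡ 55 (mod 74). Verify: 35 · 55 = 1925 ≡ 1 (mod 74). ✓

Final answer: 35^(−1) ≡ 55 (mod 74)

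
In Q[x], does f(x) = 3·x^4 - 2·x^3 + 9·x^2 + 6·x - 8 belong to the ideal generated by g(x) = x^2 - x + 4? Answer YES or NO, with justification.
YES

In Q[x] the ideal (g) consists of all multiples of g, so f ∈ (g) iff g | f, i.e. iff the remainder of f on division by g is 0. Divide f by g (g is monic, so eliminate the leading term of the running remainder at each step):
  leading term 3·x^4: subtract (3·x^2)·g(x) = 3·x^4 - 3·x^3 + 12·x^2, leaving x^3 - 3·x^2 + 6·x - 8
  leading term x^3: subtract (x)·g(x) = x^3 - x^2 + 4·x, leaving -2·x^2 + 2·x - 8
  leading term -2·x^2: subtract (-2)·g(x) = -2·x^2 + 2·x - 8, leaving 0
The remainder is 0, so f(x) = g(x) · h(x) with h(x) = 3·x^2 + x - 2. Hence g | f, i.e. f ∈ (g).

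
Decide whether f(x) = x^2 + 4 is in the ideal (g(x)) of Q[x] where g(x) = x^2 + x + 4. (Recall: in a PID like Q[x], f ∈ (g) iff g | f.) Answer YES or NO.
NO

In Q[x] the ideal (g) consists of all multiples of g, so f ∈ (g) iff g | f, i.e. iff the remainder of f on division by g is 0. Divide f by g (g is monic, so eliminate the leading term of the running remainder at each step):
  leading term x^2: subtract (1)·g(x) = x^2 + x + 4, leaving -x
The remainder r(x) = -x ≠ 0 (and deg r < deg g), so g ∤ f, i.e. f ∉ (g).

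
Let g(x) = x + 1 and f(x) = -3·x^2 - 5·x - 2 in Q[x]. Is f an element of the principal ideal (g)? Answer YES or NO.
YES

In Q[x] the ideal (g) consists of all multiples of g, so f ∈ (g) iff g | f, i.e. iff the remainder of f on division by g is 0. Divide f by g (g is monic, so eliminate the leading term of the running remainder at each step):
  leading term -3·x^2: subtract (-3·x)·g(x) = -3·x^2 - 3·x, leaving -2·x - 2
  leading term -2·x: subtract (-2)·g(x) = -2·x - 2, leaving 0
The remainder is 0, so f(x) = g(x) · h(x) with h(x) = -3·x - 2. Hence g | f, i.e. f ∈ (g).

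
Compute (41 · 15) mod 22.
Reduce the factors first: 41 ≡ 19 (mod 22), so 41 · 15 ≡ 19 · 15 (mod 22). 19 · 15 = 285. Dividing by 22: 285 = 12·22 + 21. So (41 · 15) mod 22 = 21.

Final answer: 21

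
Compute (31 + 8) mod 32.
7

Both summands are already reduced mod 32. 31 + 8 = 39; 39 = 1·32 + 7, so (31 + 8) mod 32 = 7.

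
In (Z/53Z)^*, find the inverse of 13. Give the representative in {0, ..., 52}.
13^(−1) ≡ 49 (mod 53)

Apply the extended Euclidean algorithm to (53, 13), tracking rows (r, s, t) with s·53 + t·13 = r. Each division r_prev = q·r_cur + r_new produces the new row as (previous row) − q·(current row):
  row A: (53, 1, 0)   [1·53 + 0·13 = 53]
  row B: (13, 0, 1)   [0·53 + 1·13 = 13]
  53 = 4·13 + 1   → row C = row A − 4·row B = (1, 1, −4)   [check: 1·53 − 4·13 = 1]
  13 = 13·1 + 0   → remainder 0, stop. gcd = 1 (last nonzero row C).
The gcd is 1, so 13 is invertible mod 53. The last nonzero row gives 1·53 − 4·13 = 1, so t = −4. So 13^(−1) ≡ −4 ≡ 49 (mod 53). Verify: 13 · 49 = 637 ≡ 1 (mod 53). ✓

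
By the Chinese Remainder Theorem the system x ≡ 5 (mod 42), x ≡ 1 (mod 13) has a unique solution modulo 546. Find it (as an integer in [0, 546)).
x ≡ 131 (mod 546); the representative in [0, 546) is 131

The moduli 42, 13 are pairwise coprime, so by the CRT there is a unique solution mod 42·13 = 546.
Solve by successive substitution. Start with x ≡ 5 (mod 42).
  Combine with x ≡ 1 (mod 13): write x = 5 + 42·t and require 5 + 42·t ≡ 1 (mod 13), i.e. 42·t ≡ 1 − 5 ≡ 9 (mod 13). Since 42^(−1) ≡ 9 (mod 13) (42 ≡ 3 (mod 13)), t ≡ 9·9 ≡ 3 (mod 13). So x ≡ 5 + 42·3 = 131 (mod 546).
Unique solution in [0, 546): x = 131.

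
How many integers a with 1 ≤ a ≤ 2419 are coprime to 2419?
2320

The number of a ∈ {1, ..., 2419} with gcd(a, 2419) = 1 is by definition Euler's totient φ(2419). φ is multiplicative, with φ(p^e) = p^e − p^(e−1). Factorise 2419 = 41 · 59. Then
  φ(2419) = (41 − 1) · (59 − 1) = 40 · 58 = 2320.
So there are 2320 such integers.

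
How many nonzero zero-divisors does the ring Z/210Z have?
Z/210Z has 161 nonzero zero-divisors

In Z/210Z each nonzero element is either a unit (gcd with 210 is 1) or a zero-divisor (gcd > 1). The number of units is φ(210): factorise 210 = 2 · 3 · 5 · 7, so φ(210) = (2 − 1) · (3 − 1) · (5 − 1) · (7 − 1) = 1 · 2 · 4 · 6 = 48. The nonzero elements number 210 − 1 = 209. Hence the nonzero zero-divisors number 209 − 48 = 161.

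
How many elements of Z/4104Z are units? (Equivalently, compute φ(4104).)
An element a ∈ Z/4104Z is a unit iff gcd(a, 4104) = 1, so the number of units is φ(4104). φ is multiplicative, with φ(p^e) = p^e − p^(e−1). Factorise 4104 = 2^3 · 3^3 · 19. Then
  φ(4104) = (2^3 − 2^2) · (3^3 − 3^2) · (19 − 1) = 4 · 18 · 18 = 1296.

Final answer: Z/4104Z has φ(4104) = 1296 units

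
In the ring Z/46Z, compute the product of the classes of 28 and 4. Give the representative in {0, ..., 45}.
Both factors are already reduced mod 46. 28 · 4 = 112. Dividing by 46: 112 = 2·46 + 20. So (28 · 4) mod 46 = 20.

Final answer: 20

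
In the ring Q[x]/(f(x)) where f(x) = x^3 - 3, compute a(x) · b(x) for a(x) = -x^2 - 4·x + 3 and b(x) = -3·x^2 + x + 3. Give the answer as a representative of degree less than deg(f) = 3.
First multiply in Q[x] without reducing: a · b = 3·x^4 + 11·x^3 - 16·x^2 - 9·x + 9. Now divide by f(x) = x^3 - 3, eliminating the leading term at each step:
  leading term 3·x^4: subtract (3·x)·f(x) = 3·x^4 - 9·x, leaving 11·x^3 - 16·x^2 + 9
  leading term 11·x^3: subtract (11)·f(x) = 11·x^3 - 33, leaving 42 - 16·x^2
The degree is now < 3, so this is the remainder. Hence a · b ≡ 42 - 16·x^2 in Q[x]/(f).

Final answer: a · b ≡ 42 - 16·x^2 (mod f(x))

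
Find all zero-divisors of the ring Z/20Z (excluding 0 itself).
nonzero zero-divisors of Z/20Z = {2, 4, 5, 6, 8, 10, 12, 14, 15, 16, 18}

An element a ∈ Z/20Z (with a ≠ 0) is a zero-divisor iff gcd(a, 20) > 1 (because a is a unit precisely when gcd(a, n) = 1, and in Z/nZ every nonzero, non-unit element is a zero-divisor). Scan a = 1, ..., 19 and keep those with gcd(a, 20) > 1:
  gcd(2, 20) = 2, gcd(4, 20) = 4, gcd(5, 20) = 5, gcd(6, 20) = 2, gcd(8, 20) = 4, gcd(10, 20) = 10, gcd(12, 20) = 4, gcd(14, 20) = 2, gcd(15, 20) = 5, gcd(16, 20) = 4, gcd(18, 20) = 2.
All other a ∈ {1, ..., 19} have gcd(a, 20) = 1 and are units. So the nonzero zero-divisors are exactly the 11 values of a appearing in this scan.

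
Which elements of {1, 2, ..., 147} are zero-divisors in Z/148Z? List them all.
An element a ∈ Z/148Z (with a ≠ 0) is a zero-divisor iff gcd(a, 148) > 1 (because a is a unit precisely when gcd(a, n) = 1, and in Z/nZ every nonzero, non-unit element is a zero-divisor). Scan a = 1, ..., 147 and keep those with gcd(a, 148) > 1:
  gcd(2, 148) = 2, gcd(4, 148) = 4, gcd(6, 148) = 2, gcd(8, 148) = 4, gcd(10, 148) = 2, gcd(12, 148) = 4, gcd(14, 148) = 2, gcd(16, 148) = 4, gcd(18, 148) = 2, gcd(20, 148) = 4, gcd(22, 148) = 2, gcd(24, 148) = 4, gcd(26, 148) = 2, gcd(28, 148) = 4, gcd(30, 148) = 2, gcd(32, 148) = 4, gcd(34, 148) = 2, gcd(36, 148) = 4, gcd(37, 148) = 37, gcd(38, 148) = 2, gcd(40, 148) = 4, gcd(42, 148) = 2, gcd(44, 148) = 4, gcd(46, 148) = 2, gcd(48, 148) = 4, gcd(50, 148) = 2, gcd(52, 148) = 4, gcd(54, 148) = 2, gcd(56, 148) = 4, gcd(58, 148) = 2, gcd(60, 148) = 4, gcd(62, 148) = 2, gcd(64, 148) = 4, gcd(66, 148) = 2, gcd(68, 148) = 4, gcd(70, 148) = 2, gcd(72, 148) = 4, gcd(74, 148) = 74, gcd(76, 148) = 4, gcd(78, 148) = 2, gcd(80, 148) = 4, gcd(82, 148) = 2, gcd(84, 148) = 4, gcd(86, 148) = 2, gcd(88, 148) = 4, gcd(90, 148) = 2, gcd(92, 148) = 4, gcd(94, 148) = 2, gcd(96, 148) = 4, gcd(98, 148) = 2, gcd(100, 148) = 4, gcd(102, 148) = 2, gcd(104, 148) = 4, gcd(106, 148) = 2, gcd(108, 148) = 4, gcd(110, 148) = 2, gcd(111, 148) = 37, gcd(112, 148) = 4, gcd(114, 148) = 2, gcd(116, 148) = 4, gcd(118, 148) = 2, gcd(120, 148) = 4, gcd(122, 148) = 2, gcd(124, 148) = 4, gcd(126, 148) = 2, gcd(128, 148) = 4, gcd(130, 148) = 2, gcd(132, 148) = 4, gcd(134, 148) = 2, gcd(136, 148) = 4, gcd(138, 148) = 2, gcd(140, 148) = 4, gcd(142, 148) = 2, gcd(144, 148) = 4, gcd(146, 148) = 2.
All other a ∈ {1, ..., 147} have gcd(a, 148) = 1 and are units. So the nonzero zero-divisors are exactly the 75 values of a appearing in this scan.

Final answer: nonzero zero-divisors of Z/148Z = {2, 4, 6, 8, 10, 12, 14, 16, 18, 20, 22, 24, 26, 28, 30, 32, 34, 36, 37, 38, 40, 42, 44, 46, 48, 50, 52, 54, 56, 58, 60, 62, 64, 66, 68, 70, 72, 74, 76, 78, 80, 82, 84, 86, 88, 90, 92, 94, 96, 98, 100, 102, 104, 106, 108, 110, 111, 112, 114, 116, 118, 120, 122, 124, 126, 128, 130, 132, 134, 136, 138, 140, 142, 144, 146}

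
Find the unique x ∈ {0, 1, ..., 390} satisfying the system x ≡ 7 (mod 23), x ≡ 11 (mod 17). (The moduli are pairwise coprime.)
x ≡ 283 (mod 391); the representative in [0, 391) is 283

The moduli 23, 17 are pairwise coprime, so by the CRT there is a unique solution mod 23·17 = 391.
Solve by successive substitution. Start with x ≡ 7 (mod 23).
  Combine with x ≡ 11 (mod 17): write x = 7 + 23·t and require 7 + 23·t ≡ 11 (mod 17), i.e. 23·t ≡ 11 − 7 ≡ 4 (mod 17). Since 23^(−1) ≡ 3 (mod 17) (23 ≡ 6 (mod 17)), t ≡ 3·4 ≡ 12 (mod 17). So x ≡ 7 + 23·12 = 283 (mod 391).
Unique solution in [0, 391): x = 283.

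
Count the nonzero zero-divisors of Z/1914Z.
Z/1914Z has 1353 nonzero zero-divisors

In Z/1914Z each nonzero element is either a unit (gcd with 1914 is 1) or a zero-divisor (gcd > 1). The number of units is φ(1914): factorise 1914 = 2 · 3 · 11 · 29, so φ(1914) = (2 − 1) · (3 − 1) · (11 − 1) · (29 − 1) = 1 · 2 · 10 · 28 = 560. The nonzero elements number 1914 − 1 = 1913. Hence the nonzero zero-divisors number 1913 − 560 = 1353.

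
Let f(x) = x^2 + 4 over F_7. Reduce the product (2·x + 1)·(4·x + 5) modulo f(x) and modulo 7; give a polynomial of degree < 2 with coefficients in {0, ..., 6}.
Multiply as integer polynomials: a · b = 8·x^2 + 14·x + 5. Reducing coefficients mod 7: a · b ≡ x^2 + 5. Now divide by f(x) = x^2 + 4 in F_7[x], eliminating the leading term at each step:
  leading term x^2: subtract (1)·f(x) = x^2 + 4, leaving 1 (coefficients mod 7)
The degree is now < 2, so this is the remainder. Hence a · b ≡ 1 in F_7[x]/(f).

Final answer: a · b ≡ 1 (mod f(x))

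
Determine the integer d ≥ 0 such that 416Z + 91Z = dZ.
(416, 91) = (13); d = 13

In the PID Z, (a, b) is generated by gcd(a, b). Compute gcd(416, 91) with the extended Euclidean algorithm, tracking rows (r, s, t) with s·416 + t·91 = r:
  row A: (416, 1, 0)   [1·416 + 0·91 = 416]
  row B: (91, 0, 1)   [0·416 + 1·91 = 91]
  416 = 4·91 + 52   → row C = row A − 4·row B = (52, 1, −4)   [check: 1·416 − 4·91 = 52]
  91 = 1·52 + 39   → row D = row B − 1·row C = (39, −1, 5)   [check: −1·416 + 5·91 = 39]
  52 = 1·39 + 13   → row E = row C − 1·row D = (13, 2, −9)   [check: 2·416 − 9·91 = 13]
  39 = 3·13 + 0   → remainder 0, stop. gcd = 13 (last nonzero row E).
So gcd(416, 91) = 13, with Bézout identity 2·416 − 9·91 = 13. Containment (⊇): the Bézout identity exhibits 13 as an element of (416, 91), giving (13) ⊆ (416, 91). Containment (⊆): since 13 | 416 and 13 | 91 (416 = 13·32, 91 = 13·7), every Z-linear combination of 416 and 91 is divisible by 13, so (416, 91) ⊆ (13). Therefore (416, 91) = (13), d = 13.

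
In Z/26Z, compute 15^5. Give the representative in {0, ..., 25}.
19

Use repeated squaring. Binary(5) = 101. Walk through the bits of the exponent 5 left-to-right: at each bit after the leading one, square the running value, then multiply by 15 if the bit is 1 (always reducing mod 26):
  bit 1 = 1 (leading): start with 15.
  bit 2 = 0: square 15^2 = 225 ≡ 17 (mod 26).
  bit 3 = 1: square 17^2 = 289 ≡ 3; bit is 1, so multiply 3·15 = 45 ≡ 19 (mod 26).
Final value: 15^5 ≡ 19 (mod 26).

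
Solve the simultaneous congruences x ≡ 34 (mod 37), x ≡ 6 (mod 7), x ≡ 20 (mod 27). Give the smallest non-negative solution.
The moduli 37, 7, 27 are pairwise coprime, so by the CRT there is a unique solution mod 37·7·27 = 6993.
Solve by successive substitution. Start with x ≡ 34 (mod 37).
  Combine with x ≡ 6 (mod 7): write x = 34 + 37·t and require 34 + 37·t ≡ 6 (mod 7), i.e. 37·t ≡ 6 − 34 ≡ 0 (mod 7). Since 37^(−1) ≡ 4 (mod 7) (37 ≡ 2 (mod 7)), t ≡ 4·0 ≡ 0 (mod 7). So x ≡ 34 + 37·0 = 34 (mod 259).
  Combine with x ≡ 20 (mod 27): write x = 34 + 259·t and require 34 + 259·t ≡ 20 (mod 27), i.e. 259·t ≡ 20 − 34 ≡ 13 (mod 27). Since 259^(−1) ≡ 22 (mod 27) (259 ≡ 16 (mod 27)), t ≡ 22·13 ≡ 16 (mod 27). So x ≡ 34 + 259·16 = 4178 (mod 6993).
Unique solution in [0, 6993): x = 4178.

Final answer: x ≡ 4178 (mod 6993); the representative in [0, 6993) is 4178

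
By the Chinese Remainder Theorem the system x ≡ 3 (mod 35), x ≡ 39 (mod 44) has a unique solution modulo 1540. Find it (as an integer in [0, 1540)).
The moduli 35, 44 are pairwise coprime, so by the CRT there is a unique solution mod 35·44 = 1540.
Solve by successive substitution. Start with x ≡ 3 (mod 35).
  Combine with x ≡ 39 (mod 44): write x = 3 + 35·t and require 3 + 35·t ≡ 39 (mod 44), i.e. 35·t ≡ 39 − 3 ≡ 36 (mod 44). Since 35^(−1) ≡ 39 (mod 44), t ≡ 39·36 ≡ 40 (mod 44). So x ≡ 3 + 35·40 = 1403 (mod 1540).
Unique solution in [0, 1540): x = 1403.

Final answer: x ≡ 1403 (mod 1540); the representative in [0, 1540) is 1403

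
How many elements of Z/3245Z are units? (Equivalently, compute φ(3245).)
An element a ∈ Z/3245Z is a unit iff gcd(a, 3245) = 1, so the number of units is φ(3245). φ is multiplicative, with φ(p^e) = p^e − p^(e−1). Factorise 3245 = 5 · 11 · 59. Then
  φ(3245) = (5 − 1) · (11 − 1) · (59 − 1) = 4 · 10 · 58 = 2320.

Final answer: Z/3245Z has φ(3245) = 2320 units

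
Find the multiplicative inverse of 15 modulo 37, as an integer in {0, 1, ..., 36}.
Apply the extended Euclidean algorithm to (37, 15), tracking rows (r, s, t) with s·37 + t·15 = r. Each division r_prev = q·r_cur + r_new produces the new row as (previous row) − q·(current row):
  row A: (37, 1, 0)   [1·37 + 0·15 = 37]
  row B: (15, 0, 1)   [0·37 + 1·15 = 15]
  37 = 2·15 + 7   → row C = row A − 2·row B = (7, 1, −2)   [check: 1·37 − 2·15 = 7]
  15 = 2·7 + 1   → row D = row B − 2·row C = (1, −2, 5)   [check: −2·37 + 5·15 = 1]
  7 = 7·1 + 0   → remainder 0, stop. gcd = 1 (last nonzero row D).
The gcd is 1, so 15 is invertible mod 37. The last nonzero row gives −2·37 + 5·15 = 1, so t = 5. So 15^(−1) ≡ 5 (mod 37). Verify: 15 · 5 = 75 ≡ 1 (mod 37). ✓

Final answer: 15^(−1) ≡ 5 (mod 37)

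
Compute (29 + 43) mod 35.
2

Reduce the summands first: 43 ≡ 8 (mod 35), so 29 + 43 ≡ 29 + 8 (mod 35). 29 + 8 = 37; 37 = 1·35 + 2, so (29 + 43) mod 35 = 2.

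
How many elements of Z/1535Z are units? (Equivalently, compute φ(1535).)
Z/1535Z has φ(1535) = 1224 units

An element a ∈ Z/1535Z is a unit iff gcd(a, 1535) = 1, so the number of units is φ(1535). φ is multiplicative, with φ(p^e) = p^e − p^(e−1). Factorise 1535 = 5 · 307. Then
  φ(1535) = (5 − 1) · (307 − 1) = 4 · 306 = 1224.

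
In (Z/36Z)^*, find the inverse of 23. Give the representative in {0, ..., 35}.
Apply the extended Euclidean algorithm to (36, 23), tracking rows (r, s, t) with s·36 + t·23 = r. Each division r_prev = q·r_cur + r_new produces the new row as (previous row) − q·(current row):
  row A: (36, 1, 0)   [1·36 + 0·23 = 36]
  row B: (23, 0, 1)   [0·36 + 1·23 = 23]
  36 = 1·23 + 13   → row C = row A − 1·row B = (13, 1, −1)   [check: 1·36 − 1·23 = 13]
  23 = 1·13 + 10   → row D = row B − 1·row C = (10, −1, 2)   [check: −1·36 + 2·23 = 10]
  13 = 1·10 + 3   → row E = row C − 1·row D = (3, 2, −3)   [check: 2·36 − 3·23 = 3]
  10 = 3·3 + 1   → row F = row D − 3·row E = (1, −7, 11)   [check: −7·36 + 11·23 = 1]
  3 = 3·1 + 0   → remainder 0, stop. gcd = 1 (last nonzero row F).
The gcd is 1, so 23 is invertible mod 36. The last nonzero row gives −7·36 + 11·23 = 1, so t = 11. So 23^(−1) ≡ 11 (mod 36). Verify: 23 · 11 = 253 ≡ 1 (mod 36). ✓

Final answer: 23^(−1) ≡ 11 (mod 36)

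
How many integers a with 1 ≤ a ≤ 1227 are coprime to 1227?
816

The number of a ∈ {1, ..., 1227} with gcd(a, 1227) = 1 is by definition Euler's totient φ(1227). φ is multiplicative, with φ(p^e) = p^e − p^(e−1). Factorise 1227 = 3 · 409. Then
  φ(1227) = (3 − 1) · (409 − 1) = 2 · 408 = 816.
So there are 816 such integers.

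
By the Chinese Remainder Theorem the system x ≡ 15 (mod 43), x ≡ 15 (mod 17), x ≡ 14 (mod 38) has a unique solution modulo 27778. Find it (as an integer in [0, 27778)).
x ≡ 15366 (mod 27778); the representative in [0, 27778) is 15366

The moduli 43, 17, 38 are pairwise coprime, so by the CRT there is a unique solution mod 43·17·38 = 27778.
Solve by successive substitution. Start with x ≡ 15 (mod 43).
  Combine with x ≡ 15 (mod 17): write x = 15 + 43·t and require 15 + 43·t ≡ 15 (mod 17), i.e. 43·t ≡ 15 − 15 ≡ 0 (mod 17). Since 43^(−1) ≡ 2 (mod 17) (43 ≡ 9 (mod 17)), t ≡ 2·0 ≡ 0 (mod 17). So x ≡ 15 + 43·0 = 15 (mod 731).
  Combine with x ≡ 14 (mod 38): write x = 15 + 731·t and require 15 + 731·t ≡ 14 (mod 38), i.e. 731·t ≡ 14 − 15 ≡ 37 (mod 38). Since 731^(−1) ≡ 17 (mod 38) (731 ≡ 9 (mod 38)), t ≡ 17·37 ≡ 21 (mod 38). So x ≡ 15 + 731·21 = 15366 (mod 27778).
Unique solution in [0, 27778): x = 15366.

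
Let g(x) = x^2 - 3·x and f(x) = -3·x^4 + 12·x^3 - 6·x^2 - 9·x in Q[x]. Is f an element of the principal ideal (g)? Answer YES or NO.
In Q[x] the ideal (g) consists of all multiples of g, so f ∈ (g) iff g | f, i.e. iff the remainder of f on division by g is 0. Divide f by g (g is monic, so eliminate the leading term of the running remainder at each step):
  leading term -3·x^4: subtract (-3·x^2)·g(x) = -3·x^4 + 9·x^3, leaving 3·x^3 - 6·x^2 - 9·x
  leading term 3·x^3: subtract (3·x)·g(x) = 3·x^3 - 9·x^2, leaving 3·x^2 - 9·x
  leading term 3·x^2: subtract (3)·g(x) = 3·x^2 - 9·x, leaving 0
The remainder is 0, so f(x) = g(x) · h(x) with h(x) = -3·x^2 + 3·x + 3. Hence g | f, i.e. f ∈ (g).

Final answer: YES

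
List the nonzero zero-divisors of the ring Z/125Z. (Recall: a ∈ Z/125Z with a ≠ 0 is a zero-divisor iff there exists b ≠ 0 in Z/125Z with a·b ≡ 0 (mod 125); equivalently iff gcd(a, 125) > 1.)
nonzero zero-divisors of Z/125Z = {5, 10, 15, 20, 25, 30, 35, 40, 45, 50, 55, 60, 65, 70, 75, 80, 85, 90, 95, 100, 105, 110, 115, 120}

An element a ∈ Z/125Z (with a ≠ 0) is a zero-divisor iff gcd(a, 125) > 1 (because a is a unit precisely when gcd(a, n) = 1, and in Z/nZ every nonzero, non-unit element is a zero-divisor). Scan a = 1, ..., 124 and keep those with gcd(a, 125) > 1:
  gcd(5, 125) = 5, gcd(10, 125) = 5, gcd(15, 125) = 5, gcd(20, 125) = 5, gcd(25, 125) = 25, gcd(30, 125) = 5, gcd(35, 125) = 5, gcd(40, 125) = 5, gcd(45, 125) = 5, gcd(50, 125) = 25, gcd(55, 125) = 5, gcd(60, 125) = 5, gcd(65, 125) = 5, gcd(70, 125) = 5, gcd(75, 125) = 25, gcd(80, 125) = 5, gcd(85, 125) = 5, gcd(90, 125) = 5, gcd(95, 125) = 5, gcd(100, 125) = 25, gcd(105, 125) = 5, gcd(110, 125) = 5, gcd(115, 125) = 5, gcd(120, 125) = 5.
All other a ∈ {1, ..., 124} have gcd(a, 125) = 1 and are units. So the nonzero zero-divisors are exactly the 24 values of a appearing in this scan.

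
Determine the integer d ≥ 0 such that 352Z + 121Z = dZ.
(352, 121) = (11); d = 11

In the PID Z, (a, b) is generated by gcd(a, b). Compute gcd(352, 121) with the extended Euclidean algorithm, tracking rows (r, s, t) with s·352 + t·121 = r:
  row A: (352, 1, 0)   [1·352 + 0·121 = 352]
  row B: (121, 0, 1)   [0·352 + 1·121 = 121]
  352 = 2·121 + 110   → row C = row A − 2·row B = (110, 1, −2)   [check: 1·352 − 2·121 = 110]
  121 = 1·110 + 11   → row D = row B − 1·row C = (11, −1, 3)   [check: −1·352 + 3·121 = 11]
  110 = 10·11 + 0   → remainder 0, stop. gcd = 11 (last nonzero row D).
So gcd(352, 121) = 11, with Bézout identity −1·352 + 3·121 = 11. Containment (⊇): the Bézout identity exhibits 11 as an element of (352, 121), giving (11) ⊆ (352, 121). Containment (⊆): since 11 | 352 and 11 | 121 (352 = 11·32, 121 = 11·11), every Z-linear combination of 352 and 121 is divisible by 11, so (352, 121) ⊆ (11). Therefore (352, 121) = (11), d = 11.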